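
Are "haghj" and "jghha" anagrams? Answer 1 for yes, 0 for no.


Strings: "haghj", "jghha"
Sorted first:  aghhj
Sorted second: aghhj
Sorted forms match => anagrams

1


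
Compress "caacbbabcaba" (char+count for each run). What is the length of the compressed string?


Input: caacbbabcaba
Runs:
  'c' x 1 => "c1"
  'a' x 2 => "a2"
  'c' x 1 => "c1"
  'b' x 2 => "b2"
  'a' x 1 => "a1"
  'b' x 1 => "b1"
  'c' x 1 => "c1"
  'a' x 1 => "a1"
  'b' x 1 => "b1"
  'a' x 1 => "a1"
Compressed: "c1a2c1b2a1b1c1a1b1a1"
Compressed length: 20

20


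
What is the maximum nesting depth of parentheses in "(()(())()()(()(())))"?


Input: "(()(())()()(()(())))"
Tracking depth:
  Position 0 '(': depth becomes 1
  Position 1 '(': depth becomes 2
  Position 2 ')': depth becomes 1
  Position 3 '(': depth becomes 2
  Position 4 '(': depth becomes 3
  Position 5 ')': depth becomes 2
  Position 6 ')': depth becomes 1
  Position 7 '(': depth becomes 2
  Position 8 ')': depth becomes 1
  Position 9 '(': depth becomes 2
  Position 10 ')': depth becomes 1
  Position 11 '(': depth becomes 2
  Position 12 '(': depth becomes 3
  Position 13 ')': depth becomes 2
  Position 14 '(': depth becomes 3
  Position 15 '(': depth becomes 4
  Position 16 ')': depth becomes 3
  Position 17 ')': depth becomes 2
  Position 18 ')': depth becomes 1
  Position 19 ')': depth becomes 0
Maximum depth reached: 4

4


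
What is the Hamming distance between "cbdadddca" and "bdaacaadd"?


Comparing "cbdadddca" and "bdaacaadd" position by position:
  Position 0: 'c' vs 'b' => differ
  Position 1: 'b' vs 'd' => differ
  Position 2: 'd' vs 'a' => differ
  Position 3: 'a' vs 'a' => same
  Position 4: 'd' vs 'c' => differ
  Position 5: 'd' vs 'a' => differ
  Position 6: 'd' vs 'a' => differ
  Position 7: 'c' vs 'd' => differ
  Position 8: 'a' vs 'd' => differ
Total differences (Hamming distance): 8

8


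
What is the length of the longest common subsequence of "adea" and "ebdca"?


LCS of "adea" and "ebdca"
DP table:
           e    b    d    c    a
      0    0    0    0    0    0
  a   0    0    0    0    0    1
  d   0    0    0    1    1    1
  e   0    1    1    1    1    1
  a   0    1    1    1    1    2
LCS length = dp[4][5] = 2

2


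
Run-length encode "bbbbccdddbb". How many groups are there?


Input: bbbbccdddbb
Scanning for consecutive runs:
  Group 1: 'b' x 4 (positions 0-3)
  Group 2: 'c' x 2 (positions 4-5)
  Group 3: 'd' x 3 (positions 6-8)
  Group 4: 'b' x 2 (positions 9-10)
Total groups: 4

4


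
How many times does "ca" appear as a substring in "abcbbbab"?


Searching for "ca" in "abcbbbab"
Scanning each position:
  Position 0: "ab" => no
  Position 1: "bc" => no
  Position 2: "cb" => no
  Position 3: "bb" => no
  Position 4: "bb" => no
  Position 5: "ba" => no
  Position 6: "ab" => no
Total occurrences: 0

0


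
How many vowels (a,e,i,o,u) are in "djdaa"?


Input: djdaa
Checking each character:
  'd' at position 0: consonant
  'j' at position 1: consonant
  'd' at position 2: consonant
  'a' at position 3: vowel (running total: 1)
  'a' at position 4: vowel (running total: 2)
Total vowels: 2

2


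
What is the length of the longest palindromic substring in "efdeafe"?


Input: "efdeafe"
Checking substrings for palindromes:
  No multi-char palindromic substrings found
Longest palindromic substring: "e" with length 1

1


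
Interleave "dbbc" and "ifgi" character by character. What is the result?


Interleaving "dbbc" and "ifgi":
  Position 0: 'd' from first, 'i' from second => "di"
  Position 1: 'b' from first, 'f' from second => "bf"
  Position 2: 'b' from first, 'g' from second => "bg"
  Position 3: 'c' from first, 'i' from second => "ci"
Result: dibfbgci

dibfbgci


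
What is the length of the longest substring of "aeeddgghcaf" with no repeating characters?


Input: "aeeddgghcaf"
Sliding window (track last position of each char):
  Position 0 ('a'): window [0,0] length 1 -- new best
  Position 1 ('e'): window [0,1] length 2 -- new best
  Position 2 ('e'): repeat (last at 1), move window start to 2
  Position 2 ('e'): window [2,2] length 1
  Position 3 ('d'): window [2,3] length 2
  Position 4 ('d'): repeat (last at 3), move window start to 4
  Position 4 ('d'): window [4,4] length 1
  Position 5 ('g'): window [4,5] length 2
  Position 6 ('g'): repeat (last at 5), move window start to 6
  Position 6 ('g'): window [6,6] length 1
  Position 7 ('h'): window [6,7] length 2
  Position 8 ('c'): window [6,8] length 3 -- new best
  Position 9 ('a'): window [6,9] length 4 -- new best
  Position 10 ('f'): window [6,10] length 5 -- new best
Longest substring with no repeats: "ghcaf" with length 5

5


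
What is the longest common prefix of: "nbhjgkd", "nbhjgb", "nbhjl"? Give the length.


Words: nbhjgkd, nbhjgb, nbhjl
  Position 0: all 'n' => match
  Position 1: all 'b' => match
  Position 2: all 'h' => match
  Position 3: all 'j' => match
  Position 4: ('g', 'g', 'l') => mismatch, stop
LCP = "nbhj" (length 4)

4


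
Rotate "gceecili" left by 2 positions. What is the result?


Input: "gceecili", rotate left by 2
First 2 characters: "gc"
Remaining characters: "eecili"
Concatenate remaining + first: "eecili" + "gc" = "eeciligc"

eeciligc


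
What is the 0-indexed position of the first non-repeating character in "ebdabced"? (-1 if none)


Input: ebdabced
Character frequencies:
  'a': 1
  'b': 2
  'c': 1
  'd': 2
  'e': 2
Scanning left to right for freq == 1:
  Position 0 ('e'): freq=2, skip
  Position 1 ('b'): freq=2, skip
  Position 2 ('d'): freq=2, skip
  Position 3 ('a'): unique! => answer = 3

3


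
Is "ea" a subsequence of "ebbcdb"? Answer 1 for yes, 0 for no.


Check if "ea" is a subsequence of "ebbcdb"
Greedy scan:
  Position 0 ('e'): matches sub[0] = 'e'
  Position 1 ('b'): no match needed
  Position 2 ('b'): no match needed
  Position 3 ('c'): no match needed
  Position 4 ('d'): no match needed
  Position 5 ('b'): no match needed
Only matched 1/2 characters => not a subsequence

0


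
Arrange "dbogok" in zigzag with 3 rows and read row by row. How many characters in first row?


Zigzag "dbogok" into 3 rows:
Placing characters:
  'd' => row 0
  'b' => row 1
  'o' => row 2
  'g' => row 1
  'o' => row 0
  'k' => row 1
Rows:
  Row 0: "do"
  Row 1: "bgk"
  Row 2: "o"
First row length: 2

2


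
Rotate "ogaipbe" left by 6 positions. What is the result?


Input: "ogaipbe", rotate left by 6
First 6 characters: "ogaipb"
Remaining characters: "e"
Concatenate remaining + first: "e" + "ogaipb" = "eogaipb"

eogaipb


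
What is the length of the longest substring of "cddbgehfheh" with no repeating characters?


Input: "cddbgehfheh"
Sliding window (track last position of each char):
  Position 0 ('c'): window [0,0] length 1 -- new best
  Position 1 ('d'): window [0,1] length 2 -- new best
  Position 2 ('d'): repeat (last at 1), move window start to 2
  Position 2 ('d'): window [2,2] length 1
  Position 3 ('b'): window [2,3] length 2
  Position 4 ('g'): window [2,4] length 3 -- new best
  Position 5 ('e'): window [2,5] length 4 -- new best
  Position 6 ('h'): window [2,6] length 5 -- new best
  Position 7 ('f'): window [2,7] length 6 -- new best
  Position 8 ('h'): repeat (last at 6), move window start to 7
  Position 8 ('h'): window [7,8] length 2
  Position 9 ('e'): window [7,9] length 3
  Position 10 ('h'): repeat (last at 8), move window start to 9
  Position 10 ('h'): window [9,10] length 2
Longest substring with no repeats: "dbgehf" with length 6

6


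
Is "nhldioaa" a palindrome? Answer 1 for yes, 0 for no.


Input: nhldioaa
Reversed: aaoidlhn
  Compare pos 0 ('n') with pos 7 ('a'): MISMATCH
  Compare pos 1 ('h') with pos 6 ('a'): MISMATCH
  Compare pos 2 ('l') with pos 5 ('o'): MISMATCH
  Compare pos 3 ('d') with pos 4 ('i'): MISMATCH
Result: not a palindrome

0


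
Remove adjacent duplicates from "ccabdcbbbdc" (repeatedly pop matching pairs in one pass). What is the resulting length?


Input: ccabdcbbbdc
Stack-based adjacent duplicate removal:
  Read 'c': push. Stack: c
  Read 'c': matches stack top 'c' => pop. Stack: (empty)
  Read 'a': push. Stack: a
  Read 'b': push. Stack: ab
  Read 'd': push. Stack: abd
  Read 'c': push. Stack: abdc
  Read 'b': push. Stack: abdcb
  Read 'b': matches stack top 'b' => pop. Stack: abdc
  Read 'b': push. Stack: abdcb
  Read 'd': push. Stack: abdcbd
  Read 'c': push. Stack: abdcbdc
Final stack: "abdcbdc" (length 7)

7


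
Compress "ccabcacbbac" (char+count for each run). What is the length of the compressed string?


Input: ccabcacbbac
Runs:
  'c' x 2 => "c2"
  'a' x 1 => "a1"
  'b' x 1 => "b1"
  'c' x 1 => "c1"
  'a' x 1 => "a1"
  'c' x 1 => "c1"
  'b' x 2 => "b2"
  'a' x 1 => "a1"
  'c' x 1 => "c1"
Compressed: "c2a1b1c1a1c1b2a1c1"
Compressed length: 18

18


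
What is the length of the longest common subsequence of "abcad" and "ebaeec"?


LCS of "abcad" and "ebaeec"
DP table:
           e    b    a    e    e    c
      0    0    0    0    0    0    0
  a   0    0    0    1    1    1    1
  b   0    0    1    1    1    1    1
  c   0    0    1    1    1    1    2
  a   0    0    1    2    2    2    2
  d   0    0    1    2    2    2    2
LCS length = dp[5][6] = 2

2


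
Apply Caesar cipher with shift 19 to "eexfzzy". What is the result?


Caesar cipher: shift "eexfzzy" by 19
  'e' (pos 4) + 19 = pos 23 = 'x'
  'e' (pos 4) + 19 = pos 23 = 'x'
  'x' (pos 23) + 19 = pos 16 = 'q'
  'f' (pos 5) + 19 = pos 24 = 'y'
  'z' (pos 25) + 19 = pos 18 = 's'
  'z' (pos 25) + 19 = pos 18 = 's'
  'y' (pos 24) + 19 = pos 17 = 'r'
Result: xxqyssr

xxqyssr


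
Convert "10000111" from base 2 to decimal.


Input: "10000111" in base 2
Positional expansion:
  Digit '1' (value 1) x 2^7 = 128
  Digit '0' (value 0) x 2^6 = 0
  Digit '0' (value 0) x 2^5 = 0
  Digit '0' (value 0) x 2^4 = 0
  Digit '0' (value 0) x 2^3 = 0
  Digit '1' (value 1) x 2^2 = 4
  Digit '1' (value 1) x 2^1 = 2
  Digit '1' (value 1) x 2^0 = 1
Sum = 135

135


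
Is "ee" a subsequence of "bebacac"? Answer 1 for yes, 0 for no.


Check if "ee" is a subsequence of "bebacac"
Greedy scan:
  Position 0 ('b'): no match needed
  Position 1 ('e'): matches sub[0] = 'e'
  Position 2 ('b'): no match needed
  Position 3 ('a'): no match needed
  Position 4 ('c'): no match needed
  Position 5 ('a'): no match needed
  Position 6 ('c'): no match needed
Only matched 1/2 characters => not a subsequence

0


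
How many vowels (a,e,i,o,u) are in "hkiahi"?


Input: hkiahi
Checking each character:
  'h' at position 0: consonant
  'k' at position 1: consonant
  'i' at position 2: vowel (running total: 1)
  'a' at position 3: vowel (running total: 2)
  'h' at position 4: consonant
  'i' at position 5: vowel (running total: 3)
Total vowels: 3

3


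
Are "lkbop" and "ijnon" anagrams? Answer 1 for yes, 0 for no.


Strings: "lkbop", "ijnon"
Sorted first:  bklop
Sorted second: ijnno
Differ at position 0: 'b' vs 'i' => not anagrams

0


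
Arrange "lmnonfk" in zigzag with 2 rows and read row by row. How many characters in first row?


Zigzag "lmnonfk" into 2 rows:
Placing characters:
  'l' => row 0
  'm' => row 1
  'n' => row 0
  'o' => row 1
  'n' => row 0
  'f' => row 1
  'k' => row 0
Rows:
  Row 0: "lnnk"
  Row 1: "mof"
First row length: 4

4


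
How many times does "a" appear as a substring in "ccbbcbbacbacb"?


Searching for "a" in "ccbbcbbacbacb"
Scanning each position:
  Position 0: "c" => no
  Position 1: "c" => no
  Position 2: "b" => no
  Position 3: "b" => no
  Position 4: "c" => no
  Position 5: "b" => no
  Position 6: "b" => no
  Position 7: "a" => MATCH
  Position 8: "c" => no
  Position 9: "b" => no
  Position 10: "a" => MATCH
  Position 11: "c" => no
  Position 12: "b" => no
Total occurrences: 2

2


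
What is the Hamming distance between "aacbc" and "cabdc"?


Comparing "aacbc" and "cabdc" position by position:
  Position 0: 'a' vs 'c' => differ
  Position 1: 'a' vs 'a' => same
  Position 2: 'c' vs 'b' => differ
  Position 3: 'b' vs 'd' => differ
  Position 4: 'c' vs 'c' => same
Total differences (Hamming distance): 3

3


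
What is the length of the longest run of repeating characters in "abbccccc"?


Input: "abbccccc"
Scanning for longest run:
  Position 1 ('b'): new char, reset run to 1
  Position 2 ('b'): continues run of 'b', length=2
  Position 3 ('c'): new char, reset run to 1
  Position 4 ('c'): continues run of 'c', length=2
  Position 5 ('c'): continues run of 'c', length=3
  Position 6 ('c'): continues run of 'c', length=4
  Position 7 ('c'): continues run of 'c', length=5
Longest run: 'c' with length 5

5


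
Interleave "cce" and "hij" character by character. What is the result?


Interleaving "cce" and "hij":
  Position 0: 'c' from first, 'h' from second => "ch"
  Position 1: 'c' from first, 'i' from second => "ci"
  Position 2: 'e' from first, 'j' from second => "ej"
Result: chciej

chciej


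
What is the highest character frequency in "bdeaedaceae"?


Input: bdeaedaceae
Character counts:
  'a': 3
  'b': 1
  'c': 1
  'd': 2
  'e': 4
Maximum frequency: 4

4


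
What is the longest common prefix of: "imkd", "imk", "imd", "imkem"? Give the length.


Words: imkd, imk, imd, imkem
  Position 0: all 'i' => match
  Position 1: all 'm' => match
  Position 2: ('k', 'k', 'd', 'k') => mismatch, stop
LCP = "im" (length 2)

2


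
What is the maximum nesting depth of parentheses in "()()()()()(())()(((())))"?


Input: "()()()()()(())()(((())))"
Tracking depth:
  Position 0 '(': depth becomes 1
  Position 1 ')': depth becomes 0
  Position 2 '(': depth becomes 1
  Position 3 ')': depth becomes 0
  Position 4 '(': depth becomes 1
  Position 5 ')': depth becomes 0
  Position 6 '(': depth becomes 1
  Position 7 ')': depth becomes 0
  Position 8 '(': depth becomes 1
  Position 9 ')': depth becomes 0
  Position 10 '(': depth becomes 1
  Position 11 '(': depth becomes 2
  Position 12 ')': depth becomes 1
  Position 13 ')': depth becomes 0
  Position 14 '(': depth becomes 1
  Position 15 ')': depth becomes 0
  Position 16 '(': depth becomes 1
  Position 17 '(': depth becomes 2
  Position 18 '(': depth becomes 3
  Position 19 '(': depth becomes 4
  Position 20 ')': depth becomes 3
  Position 21 ')': depth becomes 2
  Position 22 ')': depth becomes 1
  Position 23 ')': depth becomes 0
Maximum depth reached: 4

4


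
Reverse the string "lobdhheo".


Input: lobdhheo
Reading characters right to left:
  Position 7: 'o'
  Position 6: 'e'
  Position 5: 'h'
  Position 4: 'h'
  Position 3: 'd'
  Position 2: 'b'
  Position 1: 'o'
  Position 0: 'l'
Reversed: oehhdbol

oehhdbol


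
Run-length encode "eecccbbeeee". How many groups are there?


Input: eecccbbeeee
Scanning for consecutive runs:
  Group 1: 'e' x 2 (positions 0-1)
  Group 2: 'c' x 3 (positions 2-4)
  Group 3: 'b' x 2 (positions 5-6)
  Group 4: 'e' x 4 (positions 7-10)
Total groups: 4

4


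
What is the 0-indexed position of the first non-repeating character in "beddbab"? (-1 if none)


Input: beddbab
Character frequencies:
  'a': 1
  'b': 3
  'd': 2
  'e': 1
Scanning left to right for freq == 1:
  Position 0 ('b'): freq=3, skip
  Position 1 ('e'): unique! => answer = 1

1


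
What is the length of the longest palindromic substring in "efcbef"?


Input: "efcbef"
Checking substrings for palindromes:
  No multi-char palindromic substrings found
Longest palindromic substring: "e" with length 1

1


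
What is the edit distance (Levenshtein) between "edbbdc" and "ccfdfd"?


Computing edit distance: "edbbdc" -> "ccfdfd"
DP table:
           c    c    f    d    f    d
      0    1    2    3    4    5    6
  e   1    1    2    3    4    5    6
  d   2    2    2    3    3    4    5
  b   3    3    3    3    4    4    5
  b   4    4    4    4    4    5    5
  d   5    5    5    5    4    5    5
  c   6    5    5    6    5    5    6
Edit distance = dp[6][6] = 6

6


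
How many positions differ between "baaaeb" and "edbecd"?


Comparing "baaaeb" and "edbecd" position by position:
  Position 0: 'b' vs 'e' => DIFFER
  Position 1: 'a' vs 'd' => DIFFER
  Position 2: 'a' vs 'b' => DIFFER
  Position 3: 'a' vs 'e' => DIFFER
  Position 4: 'e' vs 'c' => DIFFER
  Position 5: 'b' vs 'd' => DIFFER
Positions that differ: 6

6


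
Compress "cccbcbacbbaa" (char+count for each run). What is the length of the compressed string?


Input: cccbcbacbbaa
Runs:
  'c' x 3 => "c3"
  'b' x 1 => "b1"
  'c' x 1 => "c1"
  'b' x 1 => "b1"
  'a' x 1 => "a1"
  'c' x 1 => "c1"
  'b' x 2 => "b2"
  'a' x 2 => "a2"
Compressed: "c3b1c1b1a1c1b2a2"
Compressed length: 16

16


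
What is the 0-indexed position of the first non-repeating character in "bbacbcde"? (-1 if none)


Input: bbacbcde
Character frequencies:
  'a': 1
  'b': 3
  'c': 2
  'd': 1
  'e': 1
Scanning left to right for freq == 1:
  Position 0 ('b'): freq=3, skip
  Position 1 ('b'): freq=3, skip
  Position 2 ('a'): unique! => answer = 2

2


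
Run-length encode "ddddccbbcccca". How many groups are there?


Input: ddddccbbcccca
Scanning for consecutive runs:
  Group 1: 'd' x 4 (positions 0-3)
  Group 2: 'c' x 2 (positions 4-5)
  Group 3: 'b' x 2 (positions 6-7)
  Group 4: 'c' x 4 (positions 8-11)
  Group 5: 'a' x 1 (positions 12-12)
Total groups: 5

5


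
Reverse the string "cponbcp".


Input: cponbcp
Reading characters right to left:
  Position 6: 'p'
  Position 5: 'c'
  Position 4: 'b'
  Position 3: 'n'
  Position 2: 'o'
  Position 1: 'p'
  Position 0: 'c'
Reversed: pcbnopc

pcbnopc


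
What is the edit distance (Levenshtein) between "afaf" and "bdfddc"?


Computing edit distance: "afaf" -> "bdfddc"
DP table:
           b    d    f    d    d    c
      0    1    2    3    4    5    6
  a   1    1    2    3    4    5    6
  f   2    2    2    2    3    4    5
  a   3    3    3    3    3    4    5
  f   4    4    4    3    4    4    5
Edit distance = dp[4][6] = 5

5


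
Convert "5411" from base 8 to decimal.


Input: "5411" in base 8
Positional expansion:
  Digit '5' (value 5) x 8^3 = 2560
  Digit '4' (value 4) x 8^2 = 256
  Digit '1' (value 1) x 8^1 = 8
  Digit '1' (value 1) x 8^0 = 1
Sum = 2825

2825


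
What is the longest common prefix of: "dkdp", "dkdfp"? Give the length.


Words: dkdp, dkdfp
  Position 0: all 'd' => match
  Position 1: all 'k' => match
  Position 2: all 'd' => match
  Position 3: ('p', 'f') => mismatch, stop
LCP = "dkd" (length 3)

3


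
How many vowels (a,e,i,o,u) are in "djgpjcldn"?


Input: djgpjcldn
Checking each character:
  'd' at position 0: consonant
  'j' at position 1: consonant
  'g' at position 2: consonant
  'p' at position 3: consonant
  'j' at position 4: consonant
  'c' at position 5: consonant
  'l' at position 6: consonant
  'd' at position 7: consonant
  'n' at position 8: consonant
Total vowels: 0

0


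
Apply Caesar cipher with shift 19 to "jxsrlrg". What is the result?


Caesar cipher: shift "jxsrlrg" by 19
  'j' (pos 9) + 19 = pos 2 = 'c'
  'x' (pos 23) + 19 = pos 16 = 'q'
  's' (pos 18) + 19 = pos 11 = 'l'
  'r' (pos 17) + 19 = pos 10 = 'k'
  'l' (pos 11) + 19 = pos 4 = 'e'
  'r' (pos 17) + 19 = pos 10 = 'k'
  'g' (pos 6) + 19 = pos 25 = 'z'
Result: cqlkekz

cqlkekz


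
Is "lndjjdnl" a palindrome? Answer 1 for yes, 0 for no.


Input: lndjjdnl
Reversed: lndjjdnl
  Compare pos 0 ('l') with pos 7 ('l'): match
  Compare pos 1 ('n') with pos 6 ('n'): match
  Compare pos 2 ('d') with pos 5 ('d'): match
  Compare pos 3 ('j') with pos 4 ('j'): match
Result: palindrome

1


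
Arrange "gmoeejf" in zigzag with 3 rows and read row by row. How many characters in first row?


Zigzag "gmoeejf" into 3 rows:
Placing characters:
  'g' => row 0
  'm' => row 1
  'o' => row 2
  'e' => row 1
  'e' => row 0
  'j' => row 1
  'f' => row 2
Rows:
  Row 0: "ge"
  Row 1: "mej"
  Row 2: "of"
First row length: 2

2


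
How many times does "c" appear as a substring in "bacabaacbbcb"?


Searching for "c" in "bacabaacbbcb"
Scanning each position:
  Position 0: "b" => no
  Position 1: "a" => no
  Position 2: "c" => MATCH
  Position 3: "a" => no
  Position 4: "b" => no
  Position 5: "a" => no
  Position 6: "a" => no
  Position 7: "c" => MATCH
  Position 8: "b" => no
  Position 9: "b" => no
  Position 10: "c" => MATCH
  Position 11: "b" => no
Total occurrences: 3

3


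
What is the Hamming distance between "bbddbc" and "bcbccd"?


Comparing "bbddbc" and "bcbccd" position by position:
  Position 0: 'b' vs 'b' => same
  Position 1: 'b' vs 'c' => differ
  Position 2: 'd' vs 'b' => differ
  Position 3: 'd' vs 'c' => differ
  Position 4: 'b' vs 'c' => differ
  Position 5: 'c' vs 'd' => differ
Total differences (Hamming distance): 5

5


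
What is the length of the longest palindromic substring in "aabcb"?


Input: "aabcb"
Checking substrings for palindromes:
  [2:5] "bcb" (len 3) => palindrome
  [0:2] "aa" (len 2) => palindrome
Longest palindromic substring: "bcb" with length 3

3


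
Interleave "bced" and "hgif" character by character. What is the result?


Interleaving "bced" and "hgif":
  Position 0: 'b' from first, 'h' from second => "bh"
  Position 1: 'c' from first, 'g' from second => "cg"
  Position 2: 'e' from first, 'i' from second => "ei"
  Position 3: 'd' from first, 'f' from second => "df"
Result: bhcgeidf

bhcgeidf


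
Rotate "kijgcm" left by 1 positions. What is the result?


Input: "kijgcm", rotate left by 1
First 1 characters: "k"
Remaining characters: "ijgcm"
Concatenate remaining + first: "ijgcm" + "k" = "ijgcmk"

ijgcmk


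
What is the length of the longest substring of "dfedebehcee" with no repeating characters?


Input: "dfedebehcee"
Sliding window (track last position of each char):
  Position 0 ('d'): window [0,0] length 1 -- new best
  Position 1 ('f'): window [0,1] length 2 -- new best
  Position 2 ('e'): window [0,2] length 3 -- new best
  Position 3 ('d'): repeat (last at 0), move window start to 1
  Position 3 ('d'): window [1,3] length 3
  Position 4 ('e'): repeat (last at 2), move window start to 3
  Position 4 ('e'): window [3,4] length 2
  Position 5 ('b'): window [3,5] length 3
  Position 6 ('e'): repeat (last at 4), move window start to 5
  Position 6 ('e'): window [5,6] length 2
  Position 7 ('h'): window [5,7] length 3
  Position 8 ('c'): window [5,8] length 4 -- new best
  Position 9 ('e'): repeat (last at 6), move window start to 7
  Position 9 ('e'): window [7,9] length 3
  Position 10 ('e'): repeat (last at 9), move window start to 10
  Position 10 ('e'): window [10,10] length 1
Longest substring with no repeats: "behc" with length 4

4


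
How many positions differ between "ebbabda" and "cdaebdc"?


Comparing "ebbabda" and "cdaebdc" position by position:
  Position 0: 'e' vs 'c' => DIFFER
  Position 1: 'b' vs 'd' => DIFFER
  Position 2: 'b' vs 'a' => DIFFER
  Position 3: 'a' vs 'e' => DIFFER
  Position 4: 'b' vs 'b' => same
  Position 5: 'd' vs 'd' => same
  Position 6: 'a' vs 'c' => DIFFER
Positions that differ: 5

5


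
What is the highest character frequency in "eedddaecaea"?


Input: eedddaecaea
Character counts:
  'a': 3
  'c': 1
  'd': 3
  'e': 4
Maximum frequency: 4

4


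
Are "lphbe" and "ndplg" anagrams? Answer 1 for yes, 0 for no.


Strings: "lphbe", "ndplg"
Sorted first:  behlp
Sorted second: dglnp
Differ at position 0: 'b' vs 'd' => not anagrams

0


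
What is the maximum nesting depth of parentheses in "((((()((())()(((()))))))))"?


Input: "((((()((())()(((()))))))))"
Tracking depth:
  Position 0 '(': depth becomes 1
  Position 1 '(': depth becomes 2
  Position 2 '(': depth becomes 3
  Position 3 '(': depth becomes 4
  Position 4 '(': depth becomes 5
  Position 5 ')': depth becomes 4
  Position 6 '(': depth becomes 5
  Position 7 '(': depth becomes 6
  Position 8 '(': depth becomes 7
  Position 9 ')': depth becomes 6
  Position 10 ')': depth becomes 5
  Position 11 '(': depth becomes 6
  Position 12 ')': depth becomes 5
  Position 13 '(': depth becomes 6
  Position 14 '(': depth becomes 7
  Position 15 '(': depth becomes 8
  Position 16 '(': depth becomes 9
  Position 17 ')': depth becomes 8
  Position 18 ')': depth becomes 7
  Position 19 ')': depth becomes 6
  Position 20 ')': depth becomes 5
  Position 21 ')': depth becomes 4
  Position 22 ')': depth becomes 3
  Position 23 ')': depth becomes 2
  Position 24 ')': depth becomes 1
  Position 25 ')': depth becomes 0
Maximum depth reached: 9

9


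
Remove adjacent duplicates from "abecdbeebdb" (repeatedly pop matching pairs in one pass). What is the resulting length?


Input: abecdbeebdb
Stack-based adjacent duplicate removal:
  Read 'a': push. Stack: a
  Read 'b': push. Stack: ab
  Read 'e': push. Stack: abe
  Read 'c': push. Stack: abec
  Read 'd': push. Stack: abecd
  Read 'b': push. Stack: abecdb
  Read 'e': push. Stack: abecdbe
  Read 'e': matches stack top 'e' => pop. Stack: abecdb
  Read 'b': matches stack top 'b' => pop. Stack: abecd
  Read 'd': matches stack top 'd' => pop. Stack: abec
  Read 'b': push. Stack: abecb
Final stack: "abecb" (length 5)

5


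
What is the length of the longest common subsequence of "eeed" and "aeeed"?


LCS of "eeed" and "aeeed"
DP table:
           a    e    e    e    d
      0    0    0    0    0    0
  e   0    0    1    1    1    1
  e   0    0    1    2    2    2
  e   0    0    1    2    3    3
  d   0    0    1    2    3    4
LCS length = dp[4][5] = 4

4


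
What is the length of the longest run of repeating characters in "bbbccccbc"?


Input: "bbbccccbc"
Scanning for longest run:
  Position 1 ('b'): continues run of 'b', length=2
  Position 2 ('b'): continues run of 'b', length=3
  Position 3 ('c'): new char, reset run to 1
  Position 4 ('c'): continues run of 'c', length=2
  Position 5 ('c'): continues run of 'c', length=3
  Position 6 ('c'): continues run of 'c', length=4
  Position 7 ('b'): new char, reset run to 1
  Position 8 ('c'): new char, reset run to 1
Longest run: 'c' with length 4

4


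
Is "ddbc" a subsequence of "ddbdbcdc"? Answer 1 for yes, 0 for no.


Check if "ddbc" is a subsequence of "ddbdbcdc"
Greedy scan:
  Position 0 ('d'): matches sub[0] = 'd'
  Position 1 ('d'): matches sub[1] = 'd'
  Position 2 ('b'): matches sub[2] = 'b'
  Position 3 ('d'): no match needed
  Position 4 ('b'): no match needed
  Position 5 ('c'): matches sub[3] = 'c'
  Position 6 ('d'): no match needed
  Position 7 ('c'): no match needed
All 4 characters matched => is a subsequence

1


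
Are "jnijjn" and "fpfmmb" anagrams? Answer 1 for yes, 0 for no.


Strings: "jnijjn", "fpfmmb"
Sorted first:  ijjjnn
Sorted second: bffmmp
Differ at position 0: 'i' vs 'b' => not anagrams

0


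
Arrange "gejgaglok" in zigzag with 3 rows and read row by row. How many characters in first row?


Zigzag "gejgaglok" into 3 rows:
Placing characters:
  'g' => row 0
  'e' => row 1
  'j' => row 2
  'g' => row 1
  'a' => row 0
  'g' => row 1
  'l' => row 2
  'o' => row 1
  'k' => row 0
Rows:
  Row 0: "gak"
  Row 1: "eggo"
  Row 2: "jl"
First row length: 3

3


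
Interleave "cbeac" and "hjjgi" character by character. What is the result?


Interleaving "cbeac" and "hjjgi":
  Position 0: 'c' from first, 'h' from second => "ch"
  Position 1: 'b' from first, 'j' from second => "bj"
  Position 2: 'e' from first, 'j' from second => "ej"
  Position 3: 'a' from first, 'g' from second => "ag"
  Position 4: 'c' from first, 'i' from second => "ci"
Result: chbjejagci

chbjejagci


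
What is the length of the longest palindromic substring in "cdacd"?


Input: "cdacd"
Checking substrings for palindromes:
  No multi-char palindromic substrings found
Longest palindromic substring: "c" with length 1

1


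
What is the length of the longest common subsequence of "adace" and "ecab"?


LCS of "adace" and "ecab"
DP table:
           e    c    a    b
      0    0    0    0    0
  a   0    0    0    1    1
  d   0    0    0    1    1
  a   0    0    0    1    1
  c   0    0    1    1    1
  e   0    1    1    1    1
LCS length = dp[5][4] = 1

1


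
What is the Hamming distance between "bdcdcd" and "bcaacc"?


Comparing "bdcdcd" and "bcaacc" position by position:
  Position 0: 'b' vs 'b' => same
  Position 1: 'd' vs 'c' => differ
  Position 2: 'c' vs 'a' => differ
  Position 3: 'd' vs 'a' => differ
  Position 4: 'c' vs 'c' => same
  Position 5: 'd' vs 'c' => differ
Total differences (Hamming distance): 4

4


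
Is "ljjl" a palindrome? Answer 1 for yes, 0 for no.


Input: ljjl
Reversed: ljjl
  Compare pos 0 ('l') with pos 3 ('l'): match
  Compare pos 1 ('j') with pos 2 ('j'): match
Result: palindrome

1


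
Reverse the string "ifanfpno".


Input: ifanfpno
Reading characters right to left:
  Position 7: 'o'
  Position 6: 'n'
  Position 5: 'p'
  Position 4: 'f'
  Position 3: 'n'
  Position 2: 'a'
  Position 1: 'f'
  Position 0: 'i'
Reversed: onpfnafi

onpfnafi


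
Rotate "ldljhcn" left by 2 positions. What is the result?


Input: "ldljhcn", rotate left by 2
First 2 characters: "ld"
Remaining characters: "ljhcn"
Concatenate remaining + first: "ljhcn" + "ld" = "ljhcnld"

ljhcnld


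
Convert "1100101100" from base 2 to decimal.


Input: "1100101100" in base 2
Positional expansion:
  Digit '1' (value 1) x 2^9 = 512
  Digit '1' (value 1) x 2^8 = 256
  Digit '0' (value 0) x 2^7 = 0
  Digit '0' (value 0) x 2^6 = 0
  Digit '1' (value 1) x 2^5 = 32
  Digit '0' (value 0) x 2^4 = 0
  Digit '1' (value 1) x 2^3 = 8
  Digit '1' (value 1) x 2^2 = 4
  Digit '0' (value 0) x 2^1 = 0
  Digit '0' (value 0) x 2^0 = 0
Sum = 812

812


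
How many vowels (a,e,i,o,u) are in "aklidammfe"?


Input: aklidammfe
Checking each character:
  'a' at position 0: vowel (running total: 1)
  'k' at position 1: consonant
  'l' at position 2: consonant
  'i' at position 3: vowel (running total: 2)
  'd' at position 4: consonant
  'a' at position 5: vowel (running total: 3)
  'm' at position 6: consonant
  'm' at position 7: consonant
  'f' at position 8: consonant
  'e' at position 9: vowel (running total: 4)
Total vowels: 4

4


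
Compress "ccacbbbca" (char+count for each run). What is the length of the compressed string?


Input: ccacbbbca
Runs:
  'c' x 2 => "c2"
  'a' x 1 => "a1"
  'c' x 1 => "c1"
  'b' x 3 => "b3"
  'c' x 1 => "c1"
  'a' x 1 => "a1"
Compressed: "c2a1c1b3c1a1"
Compressed length: 12

12


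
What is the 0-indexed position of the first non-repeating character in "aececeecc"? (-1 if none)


Input: aececeecc
Character frequencies:
  'a': 1
  'c': 4
  'e': 4
Scanning left to right for freq == 1:
  Position 0 ('a'): unique! => answer = 0

0


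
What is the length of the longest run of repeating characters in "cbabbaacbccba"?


Input: "cbabbaacbccba"
Scanning for longest run:
  Position 1 ('b'): new char, reset run to 1
  Position 2 ('a'): new char, reset run to 1
  Position 3 ('b'): new char, reset run to 1
  Position 4 ('b'): continues run of 'b', length=2
  Position 5 ('a'): new char, reset run to 1
  Position 6 ('a'): continues run of 'a', length=2
  Position 7 ('c'): new char, reset run to 1
  Position 8 ('b'): new char, reset run to 1
  Position 9 ('c'): new char, reset run to 1
  Position 10 ('c'): continues run of 'c', length=2
  Position 11 ('b'): new char, reset run to 1
  Position 12 ('a'): new char, reset run to 1
Longest run: 'b' with length 2

2


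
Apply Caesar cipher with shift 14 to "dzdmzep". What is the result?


Caesar cipher: shift "dzdmzep" by 14
  'd' (pos 3) + 14 = pos 17 = 'r'
  'z' (pos 25) + 14 = pos 13 = 'n'
  'd' (pos 3) + 14 = pos 17 = 'r'
  'm' (pos 12) + 14 = pos 0 = 'a'
  'z' (pos 25) + 14 = pos 13 = 'n'
  'e' (pos 4) + 14 = pos 18 = 's'
  'p' (pos 15) + 14 = pos 3 = 'd'
Result: rnransd

rnransd


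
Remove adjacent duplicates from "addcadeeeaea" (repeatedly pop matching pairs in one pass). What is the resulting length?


Input: addcadeeeaea
Stack-based adjacent duplicate removal:
  Read 'a': push. Stack: a
  Read 'd': push. Stack: ad
  Read 'd': matches stack top 'd' => pop. Stack: a
  Read 'c': push. Stack: ac
  Read 'a': push. Stack: aca
  Read 'd': push. Stack: acad
  Read 'e': push. Stack: acade
  Read 'e': matches stack top 'e' => pop. Stack: acad
  Read 'e': push. Stack: acade
  Read 'a': push. Stack: acadea
  Read 'e': push. Stack: acadeae
  Read 'a': push. Stack: acadeaea
Final stack: "acadeaea" (length 8)

8


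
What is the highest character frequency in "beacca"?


Input: beacca
Character counts:
  'a': 2
  'b': 1
  'c': 2
  'e': 1
Maximum frequency: 2

2


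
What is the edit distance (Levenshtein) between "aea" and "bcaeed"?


Computing edit distance: "aea" -> "bcaeed"
DP table:
           b    c    a    e    e    d
      0    1    2    3    4    5    6
  a   1    1    2    2    3    4    5
  e   2    2    2    3    2    3    4
  a   3    3    3    2    3    3    4
Edit distance = dp[3][6] = 4

4


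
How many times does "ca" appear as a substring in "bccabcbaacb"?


Searching for "ca" in "bccabcbaacb"
Scanning each position:
  Position 0: "bc" => no
  Position 1: "cc" => no
  Position 2: "ca" => MATCH
  Position 3: "ab" => no
  Position 4: "bc" => no
  Position 5: "cb" => no
  Position 6: "ba" => no
  Position 7: "aa" => no
  Position 8: "ac" => no
  Position 9: "cb" => no
Total occurrences: 1

1


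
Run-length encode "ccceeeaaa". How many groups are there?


Input: ccceeeaaa
Scanning for consecutive runs:
  Group 1: 'c' x 3 (positions 0-2)
  Group 2: 'e' x 3 (positions 3-5)
  Group 3: 'a' x 3 (positions 6-8)
Total groups: 3

3


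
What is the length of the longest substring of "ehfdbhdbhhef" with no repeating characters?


Input: "ehfdbhdbhhef"
Sliding window (track last position of each char):
  Position 0 ('e'): window [0,0] length 1 -- new best
  Position 1 ('h'): window [0,1] length 2 -- new best
  Position 2 ('f'): window [0,2] length 3 -- new best
  Position 3 ('d'): window [0,3] length 4 -- new best
  Position 4 ('b'): window [0,4] length 5 -- new best
  Position 5 ('h'): repeat (last at 1), move window start to 2
  Position 5 ('h'): window [2,5] length 4
  Position 6 ('d'): repeat (last at 3), move window start to 4
  Position 6 ('d'): window [4,6] length 3
  Position 7 ('b'): repeat (last at 4), move window start to 5
  Position 7 ('b'): window [5,7] length 3
  Position 8 ('h'): repeat (last at 5), move window start to 6
  Position 8 ('h'): window [6,8] length 3
  Position 9 ('h'): repeat (last at 8), move window start to 9
  Position 9 ('h'): window [9,9] length 1
  Position 10 ('e'): window [9,10] length 2
  Position 11 ('f'): window [9,11] length 3
Longest substring with no repeats: "ehfdb" with length 5

5


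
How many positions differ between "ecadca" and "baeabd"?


Comparing "ecadca" and "baeabd" position by position:
  Position 0: 'e' vs 'b' => DIFFER
  Position 1: 'c' vs 'a' => DIFFER
  Position 2: 'a' vs 'e' => DIFFER
  Position 3: 'd' vs 'a' => DIFFER
  Position 4: 'c' vs 'b' => DIFFER
  Position 5: 'a' vs 'd' => DIFFER
Positions that differ: 6

6


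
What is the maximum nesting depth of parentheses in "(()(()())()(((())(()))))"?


Input: "(()(()())()(((())(()))))"
Tracking depth:
  Position 0 '(': depth becomes 1
  Position 1 '(': depth becomes 2
  Position 2 ')': depth becomes 1
  Position 3 '(': depth becomes 2
  Position 4 '(': depth becomes 3
  Position 5 ')': depth becomes 2
  Position 6 '(': depth becomes 3
  Position 7 ')': depth becomes 2
  Position 8 ')': depth becomes 1
  Position 9 '(': depth becomes 2
  Position 10 ')': depth becomes 1
  Position 11 '(': depth becomes 2
  Position 12 '(': depth becomes 3
  Position 13 '(': depth becomes 4
  Position 14 '(': depth becomes 5
  Position 15 ')': depth becomes 4
  Position 16 ')': depth becomes 3
  Position 17 '(': depth becomes 4
  Position 18 '(': depth becomes 5
  Position 19 ')': depth becomes 4
  Position 20 ')': depth becomes 3
  Position 21 ')': depth becomes 2
  Position 22 ')': depth becomes 1
  Position 23 ')': depth becomes 0
Maximum depth reached: 5

5


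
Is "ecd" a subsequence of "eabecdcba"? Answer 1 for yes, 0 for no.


Check if "ecd" is a subsequence of "eabecdcba"
Greedy scan:
  Position 0 ('e'): matches sub[0] = 'e'
  Position 1 ('a'): no match needed
  Position 2 ('b'): no match needed
  Position 3 ('e'): no match needed
  Position 4 ('c'): matches sub[1] = 'c'
  Position 5 ('d'): matches sub[2] = 'd'
  Position 6 ('c'): no match needed
  Position 7 ('b'): no match needed
  Position 8 ('a'): no match needed
All 3 characters matched => is a subsequence

1


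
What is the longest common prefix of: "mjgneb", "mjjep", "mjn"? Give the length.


Words: mjgneb, mjjep, mjn
  Position 0: all 'm' => match
  Position 1: all 'j' => match
  Position 2: ('g', 'j', 'n') => mismatch, stop
LCP = "mj" (length 2)

2


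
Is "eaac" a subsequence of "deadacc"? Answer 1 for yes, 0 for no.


Check if "eaac" is a subsequence of "deadacc"
Greedy scan:
  Position 0 ('d'): no match needed
  Position 1 ('e'): matches sub[0] = 'e'
  Position 2 ('a'): matches sub[1] = 'a'
  Position 3 ('d'): no match needed
  Position 4 ('a'): matches sub[2] = 'a'
  Position 5 ('c'): matches sub[3] = 'c'
  Position 6 ('c'): no match needed
All 4 characters matched => is a subsequence

1


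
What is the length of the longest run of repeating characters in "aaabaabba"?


Input: "aaabaabba"
Scanning for longest run:
  Position 1 ('a'): continues run of 'a', length=2
  Position 2 ('a'): continues run of 'a', length=3
  Position 3 ('b'): new char, reset run to 1
  Position 4 ('a'): new char, reset run to 1
  Position 5 ('a'): continues run of 'a', length=2
  Position 6 ('b'): new char, reset run to 1
  Position 7 ('b'): continues run of 'b', length=2
  Position 8 ('a'): new char, reset run to 1
Longest run: 'a' with length 3

3


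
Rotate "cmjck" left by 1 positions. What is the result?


Input: "cmjck", rotate left by 1
First 1 characters: "c"
Remaining characters: "mjck"
Concatenate remaining + first: "mjck" + "c" = "mjckc"

mjckc


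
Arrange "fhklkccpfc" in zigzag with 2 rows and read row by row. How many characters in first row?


Zigzag "fhklkccpfc" into 2 rows:
Placing characters:
  'f' => row 0
  'h' => row 1
  'k' => row 0
  'l' => row 1
  'k' => row 0
  'c' => row 1
  'c' => row 0
  'p' => row 1
  'f' => row 0
  'c' => row 1
Rows:
  Row 0: "fkkcf"
  Row 1: "hlcpc"
First row length: 5

5


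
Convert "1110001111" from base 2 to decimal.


Input: "1110001111" in base 2
Positional expansion:
  Digit '1' (value 1) x 2^9 = 512
  Digit '1' (value 1) x 2^8 = 256
  Digit '1' (value 1) x 2^7 = 128
  Digit '0' (value 0) x 2^6 = 0
  Digit '0' (value 0) x 2^5 = 0
  Digit '0' (value 0) x 2^4 = 0
  Digit '1' (value 1) x 2^3 = 8
  Digit '1' (value 1) x 2^2 = 4
  Digit '1' (value 1) x 2^1 = 2
  Digit '1' (value 1) x 2^0 = 1
Sum = 911

911


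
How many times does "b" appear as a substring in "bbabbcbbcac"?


Searching for "b" in "bbabbcbbcac"
Scanning each position:
  Position 0: "b" => MATCH
  Position 1: "b" => MATCH
  Position 2: "a" => no
  Position 3: "b" => MATCH
  Position 4: "b" => MATCH
  Position 5: "c" => no
  Position 6: "b" => MATCH
  Position 7: "b" => MATCH
  Position 8: "c" => no
  Position 9: "a" => no
  Position 10: "c" => no
Total occurrences: 6

6


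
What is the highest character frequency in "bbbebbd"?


Input: bbbebbd
Character counts:
  'b': 5
  'd': 1
  'e': 1
Maximum frequency: 5

5


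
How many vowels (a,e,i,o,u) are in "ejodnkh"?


Input: ejodnkh
Checking each character:
  'e' at position 0: vowel (running total: 1)
  'j' at position 1: consonant
  'o' at position 2: vowel (running total: 2)
  'd' at position 3: consonant
  'n' at position 4: consonant
  'k' at position 5: consonant
  'h' at position 6: consonant
Total vowels: 2

2


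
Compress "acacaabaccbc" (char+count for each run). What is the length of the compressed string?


Input: acacaabaccbc
Runs:
  'a' x 1 => "a1"
  'c' x 1 => "c1"
  'a' x 1 => "a1"
  'c' x 1 => "c1"
  'a' x 2 => "a2"
  'b' x 1 => "b1"
  'a' x 1 => "a1"
  'c' x 2 => "c2"
  'b' x 1 => "b1"
  'c' x 1 => "c1"
Compressed: "a1c1a1c1a2b1a1c2b1c1"
Compressed length: 20

20
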